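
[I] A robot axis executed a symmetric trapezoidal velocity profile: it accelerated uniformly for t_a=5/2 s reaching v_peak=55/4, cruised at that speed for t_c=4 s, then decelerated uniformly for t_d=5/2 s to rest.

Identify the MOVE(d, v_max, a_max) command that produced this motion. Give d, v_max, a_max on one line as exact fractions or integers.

d=715/8 v_max=55/4 a_max=11/2

a_max = (55/4)/(5/2) = 11/2
d_a = ½·55/4·5/2 = 275/16; d_c = 55/4·4 = 55
d = 2·275/16 + 55 = 715/8
t_c = 4 > 0 ⇒ limit active, v_max = 55/4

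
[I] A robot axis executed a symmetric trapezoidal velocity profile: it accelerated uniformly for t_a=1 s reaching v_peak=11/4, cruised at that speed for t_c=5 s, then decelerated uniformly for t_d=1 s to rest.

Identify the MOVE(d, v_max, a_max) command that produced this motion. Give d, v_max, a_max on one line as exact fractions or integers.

d=33/2 v_max=11/4 a_max=11/4

a_max = (11/4)/1 = 11/4
d_a = ½·11/4·1 = 11/8; d_c = 11/4·5 = 55/4
d = 2·11/8 + 55/4 = 33/2
t_c = 5 > 0 → v_max = v_peak = 11/4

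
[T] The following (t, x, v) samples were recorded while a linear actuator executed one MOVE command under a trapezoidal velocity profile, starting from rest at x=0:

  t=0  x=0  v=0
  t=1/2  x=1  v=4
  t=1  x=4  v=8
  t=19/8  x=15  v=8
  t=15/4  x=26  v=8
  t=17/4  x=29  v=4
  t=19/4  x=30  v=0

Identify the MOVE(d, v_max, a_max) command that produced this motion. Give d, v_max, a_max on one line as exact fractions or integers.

d=30 v_max=8 a_max=8

final state: t=19/4, x=30, v=0 → d = 30
a_max = (4−0)/(1/2−0) = 8
max v = 8 over t∈[1,15/4] → v_max = 8
check: 8·(1+11/4) = 30 ✓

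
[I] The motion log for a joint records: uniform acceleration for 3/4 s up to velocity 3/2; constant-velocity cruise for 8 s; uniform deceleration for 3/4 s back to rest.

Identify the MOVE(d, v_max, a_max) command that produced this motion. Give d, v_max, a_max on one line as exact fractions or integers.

d=105/8 v_max=3/2 a_max=2

a_max = (3/2)/(3/4) = 2
d_a = ½·3/2·3/4 = 9/16; d_c = 3/2·8 = 12
d = 2·9/16 + 12 = 105/8
t_c = 8 > 0 so v_max = 3/2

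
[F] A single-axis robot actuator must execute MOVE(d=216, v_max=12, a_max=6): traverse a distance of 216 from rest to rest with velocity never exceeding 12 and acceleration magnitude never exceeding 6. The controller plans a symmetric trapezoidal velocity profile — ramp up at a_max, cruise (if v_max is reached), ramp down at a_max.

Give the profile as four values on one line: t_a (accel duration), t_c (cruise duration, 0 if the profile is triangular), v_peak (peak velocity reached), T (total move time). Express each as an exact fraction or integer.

v_max²/a_max = 12²/6 = 24
216 ≥ 24 so v_max reached
t_a = 12/6 = 2; v_peak = 12
d_cruise = 216 − 24 = 192; t_c = 192/12 = 16
T = 2·2 + 16 = 20

t_a=2 t_c=16 v_peak=12 T=20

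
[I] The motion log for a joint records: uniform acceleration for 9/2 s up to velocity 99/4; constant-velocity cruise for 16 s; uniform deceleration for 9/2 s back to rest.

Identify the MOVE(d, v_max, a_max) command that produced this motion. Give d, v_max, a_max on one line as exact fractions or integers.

d=4059/8 v_max=99/4 a_max=11/2

a_max = (99/4)/(9/2) = 11/2
d_a = ½·99/4·9/2 = 891/16; d_c = 99/4·16 = 396
d = 2·891/16 + 396 = 4059/8
t_c = 16 > 0 ⇒ limit active, v_max = 99/4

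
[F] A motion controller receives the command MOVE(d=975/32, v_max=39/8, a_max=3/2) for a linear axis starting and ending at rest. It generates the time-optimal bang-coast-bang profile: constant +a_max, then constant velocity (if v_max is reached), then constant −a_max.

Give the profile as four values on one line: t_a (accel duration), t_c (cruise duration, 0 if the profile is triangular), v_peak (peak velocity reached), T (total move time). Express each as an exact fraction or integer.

t_a=13/4 t_c=3 v_peak=39/8 T=19/2

(v_max)²/a_max = (39/8)²/(3/2) = 507/32
975/32 ≥ 507/32 → trapezoidal
t_a = (39/8)/(3/2) = 13/4; v_peak = 39/8
d_cruise = 975/32 − 507/32 = 117/8; t_c = (117/8)/(39/8) = 3
T = 2·13/4 + 3 = 19/2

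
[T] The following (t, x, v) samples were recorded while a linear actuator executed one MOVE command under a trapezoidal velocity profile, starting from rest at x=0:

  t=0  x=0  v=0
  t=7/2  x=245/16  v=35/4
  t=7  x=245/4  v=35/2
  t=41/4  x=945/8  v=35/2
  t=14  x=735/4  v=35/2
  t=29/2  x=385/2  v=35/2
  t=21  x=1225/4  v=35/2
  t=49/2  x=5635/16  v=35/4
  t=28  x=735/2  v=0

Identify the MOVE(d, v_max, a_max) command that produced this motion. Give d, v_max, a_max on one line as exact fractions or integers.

d=735/2 v_max=35/2 a_max=5/2

final state: t=28, x=735/2, v=0 → d = 735/2
a_max = (35/4−0)/(7/2−0) = 5/2
max v = 35/2 over t∈[7,21] → v_max = 35/2
check: 35/2·(7+14) = 735/2 ✓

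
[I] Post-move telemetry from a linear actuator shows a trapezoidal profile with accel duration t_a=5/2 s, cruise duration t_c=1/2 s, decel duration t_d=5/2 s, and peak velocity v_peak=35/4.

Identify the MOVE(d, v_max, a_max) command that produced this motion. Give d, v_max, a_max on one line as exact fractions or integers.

a_max = (35/4)/(5/2) = 7/2
d_a = ½·35/4·5/2 = 175/16; d_c = 35/4·1/2 = 35/8
d = 2·175/16 + 35/8 = 105/4
t_c = 1/2 > 0 → v_max = v_peak = 35/4

d=105/4 v_max=35/4 a_max=7/2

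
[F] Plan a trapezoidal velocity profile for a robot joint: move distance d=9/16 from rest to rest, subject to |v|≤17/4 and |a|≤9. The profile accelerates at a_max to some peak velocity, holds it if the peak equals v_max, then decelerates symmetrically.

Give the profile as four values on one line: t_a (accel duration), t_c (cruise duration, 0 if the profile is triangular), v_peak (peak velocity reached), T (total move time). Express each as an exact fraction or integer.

vₘ²/aₘ = (17/4)²/9 = 289/144
9/16 < 289/144 → triangular
v_peak = √(9/16·9) = √(81/16) = 9/4
t_a = (9/4)/9 = 1/4; t_c = 0
T = 2·1/4 = 1/2

t_a=1/4 t_c=0 v_peak=9/4 T=1/2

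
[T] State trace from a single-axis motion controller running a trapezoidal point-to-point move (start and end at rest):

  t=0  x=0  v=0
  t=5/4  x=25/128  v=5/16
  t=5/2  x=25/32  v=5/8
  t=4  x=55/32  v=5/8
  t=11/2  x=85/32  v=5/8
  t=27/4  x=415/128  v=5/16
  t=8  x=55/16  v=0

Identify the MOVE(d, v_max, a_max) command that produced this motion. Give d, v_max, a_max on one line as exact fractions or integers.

final state: t=8, x=55/16, v=0 → d = 55/16
a_max = (5/16−0)/(5/4−0) = 1/4
max v = 5/8 over t∈[5/2,11/2] → v_max = 5/8
check: 5/8·(5/2+3) = 55/16 ✓

d=55/16 v_max=5/8 a_max=1/4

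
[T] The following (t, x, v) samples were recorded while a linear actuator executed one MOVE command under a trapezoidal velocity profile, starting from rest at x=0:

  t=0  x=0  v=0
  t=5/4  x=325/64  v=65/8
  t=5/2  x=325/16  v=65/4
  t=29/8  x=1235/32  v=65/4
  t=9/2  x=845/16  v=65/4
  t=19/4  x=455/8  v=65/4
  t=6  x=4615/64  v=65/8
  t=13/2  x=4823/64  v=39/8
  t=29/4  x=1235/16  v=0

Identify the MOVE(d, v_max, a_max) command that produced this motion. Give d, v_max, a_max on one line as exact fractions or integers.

d=1235/16 v_max=65/4 a_max=13/2

final state: t=29/4, x=1235/16, v=0 → d = 1235/16
a_max = (65/8−0)/(5/4−0) = 13/2
max v = 65/4 over t∈[5/2,19/4] → v_max = 65/4
check: 65/4·(5/2+9/4) = 1235/16 ✓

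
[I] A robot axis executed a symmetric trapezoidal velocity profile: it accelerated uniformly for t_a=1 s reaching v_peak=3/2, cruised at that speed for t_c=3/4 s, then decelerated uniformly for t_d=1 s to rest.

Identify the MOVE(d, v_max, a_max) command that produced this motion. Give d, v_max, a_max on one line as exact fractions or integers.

d=21/8 v_max=3/2 a_max=3/2

a_max = (3/2)/1 = 3/2
d_a = ½·3/2·1 = 3/4; d_c = 3/2·3/4 = 9/8
d = 2·3/4 + 9/8 = 21/8
t_c = 3/4 > 0 so v_max = 3/2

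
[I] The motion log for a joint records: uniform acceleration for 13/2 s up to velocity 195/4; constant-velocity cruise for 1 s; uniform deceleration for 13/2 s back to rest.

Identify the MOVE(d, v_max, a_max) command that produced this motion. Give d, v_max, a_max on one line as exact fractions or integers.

d=2925/8 v_max=195/4 a_max=15/2

a_max = (195/4)/(13/2) = 15/2
d_a = ½·195/4·13/2 = 2535/16; d_c = 195/4·1 = 195/4
d = 2·2535/16 + 195/4 = 2925/8
t_c = 1 > 0 ⇒ limit active, v_max = 195/4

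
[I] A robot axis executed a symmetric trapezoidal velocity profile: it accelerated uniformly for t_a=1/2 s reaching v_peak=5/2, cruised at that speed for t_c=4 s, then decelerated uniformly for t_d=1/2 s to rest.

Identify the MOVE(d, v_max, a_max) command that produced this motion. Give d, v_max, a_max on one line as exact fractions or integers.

d=45/4 v_max=5/2 a_max=5

a_max = (5/2)/(1/2) = 5
d_a = ½·5/2·1/2 = 5/8; d_c = 5/2·4 = 10
d = 2·5/8 + 10 = 45/4
t_c = 4 > 0 so v_max = 5/2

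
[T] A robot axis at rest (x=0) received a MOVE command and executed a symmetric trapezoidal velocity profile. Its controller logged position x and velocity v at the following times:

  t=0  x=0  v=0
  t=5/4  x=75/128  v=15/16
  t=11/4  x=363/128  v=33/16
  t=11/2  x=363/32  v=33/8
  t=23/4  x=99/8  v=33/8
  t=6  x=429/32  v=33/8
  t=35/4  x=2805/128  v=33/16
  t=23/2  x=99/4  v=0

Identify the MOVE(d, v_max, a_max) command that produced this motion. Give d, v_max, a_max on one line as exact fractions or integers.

d=99/4 v_max=33/8 a_max=3/4

final state: t=23/2, x=99/4, v=0 → d = 99/4
a_max = (15/16−0)/(5/4−0) = 3/4
max v = 33/8 over t∈[11/2,6] → v_max = 33/8
check: 33/8·(11/2+1/2) = 99/4 ✓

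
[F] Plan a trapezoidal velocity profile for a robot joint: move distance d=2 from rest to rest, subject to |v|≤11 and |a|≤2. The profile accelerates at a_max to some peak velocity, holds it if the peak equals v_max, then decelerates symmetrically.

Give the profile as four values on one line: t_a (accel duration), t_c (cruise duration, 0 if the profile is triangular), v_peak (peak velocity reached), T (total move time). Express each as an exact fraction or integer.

v_max²/a_max = 11²/2 = 121/2
2 < 121/2 → triangular
v_peak = √(2·2) = √4 = 2
t_a = 2/2 = 1; t_c = 0
T = 2·1 = 2

t_a=1 t_c=0 v_peak=2 T=2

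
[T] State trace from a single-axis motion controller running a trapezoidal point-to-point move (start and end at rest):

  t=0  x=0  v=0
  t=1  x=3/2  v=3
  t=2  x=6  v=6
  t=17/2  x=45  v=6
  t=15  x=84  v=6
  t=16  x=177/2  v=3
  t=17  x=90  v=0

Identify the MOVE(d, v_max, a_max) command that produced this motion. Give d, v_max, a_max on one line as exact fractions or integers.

d=90 v_max=6 a_max=3

final state: t=17, x=90, v=0 → d = 90
a_max = (3−0)/(1−0) = 3
max v = 6 over t∈[2,15] → v_max = 6
check: 6·(2+13) = 90 ✓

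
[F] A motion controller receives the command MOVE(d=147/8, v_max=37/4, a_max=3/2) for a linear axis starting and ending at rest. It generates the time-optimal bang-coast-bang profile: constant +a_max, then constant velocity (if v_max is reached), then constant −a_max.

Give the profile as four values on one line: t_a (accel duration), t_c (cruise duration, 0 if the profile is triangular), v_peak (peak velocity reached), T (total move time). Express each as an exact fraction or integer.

t_a=7/2 t_c=0 v_peak=21/4 T=7

v_max²/a_max = (37/4)²/(3/2) = 1369/24
147/8 < 1369/24 so t_c = 0
v_peak = √(147/8·3/2) = √(441/16) = 21/4
t_a = (21/4)/(3/2) = 7/2; t_c = 0
T = 2·7/2 = 7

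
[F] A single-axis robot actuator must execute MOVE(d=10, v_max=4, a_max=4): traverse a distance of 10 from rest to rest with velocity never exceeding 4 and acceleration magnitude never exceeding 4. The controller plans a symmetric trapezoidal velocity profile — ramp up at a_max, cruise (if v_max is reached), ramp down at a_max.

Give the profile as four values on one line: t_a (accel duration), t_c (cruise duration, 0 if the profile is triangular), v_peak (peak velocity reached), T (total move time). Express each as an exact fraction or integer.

t_a=1 t_c=3/2 v_peak=4 T=7/2

vₘ²/aₘ = 4²/4 = 4
10 ≥ 4 ⇒ cruise phase
t_a = 4/4 = 1; v_peak = 4
d_cruise = 10 − 4 = 6; t_c = 6/4 = 3/2
T = 2·1 + 3/2 = 7/2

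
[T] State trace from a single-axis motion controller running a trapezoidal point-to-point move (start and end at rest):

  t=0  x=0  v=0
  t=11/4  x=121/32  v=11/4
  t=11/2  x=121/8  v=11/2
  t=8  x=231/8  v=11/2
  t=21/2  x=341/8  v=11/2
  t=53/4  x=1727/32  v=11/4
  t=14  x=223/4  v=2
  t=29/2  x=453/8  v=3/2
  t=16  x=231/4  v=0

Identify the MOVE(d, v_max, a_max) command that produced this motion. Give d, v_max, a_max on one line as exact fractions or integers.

final state: t=16, x=231/4, v=0 → d = 231/4
a_max = (11/4−0)/(11/4−0) = 1
max v = 11/2 over t∈[11/2,21/2] → v_max = 11/2
check: 11/2·(11/2+5) = 231/4 ✓

d=231/4 v_max=11/2 a_max=1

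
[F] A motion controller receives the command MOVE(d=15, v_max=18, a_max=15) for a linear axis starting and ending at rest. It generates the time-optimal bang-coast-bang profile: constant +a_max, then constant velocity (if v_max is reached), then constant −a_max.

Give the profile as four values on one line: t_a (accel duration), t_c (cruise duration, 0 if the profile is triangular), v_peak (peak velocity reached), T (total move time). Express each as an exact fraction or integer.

v_max²/a_max = 18²/15 = 108/5
15 < 108/5 → triangular
v_peak = √(15·15) = √225 = 15
t_a = 15/15 = 1; t_c = 0
T = 2·1 = 2

t_a=1 t_c=0 v_peak=15 T=2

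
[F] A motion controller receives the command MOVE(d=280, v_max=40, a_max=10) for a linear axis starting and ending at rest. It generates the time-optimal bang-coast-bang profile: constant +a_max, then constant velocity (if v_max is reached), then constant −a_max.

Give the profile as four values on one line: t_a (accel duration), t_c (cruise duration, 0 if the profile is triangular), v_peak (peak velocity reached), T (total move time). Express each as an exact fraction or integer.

vₘ²/aₘ = 40²/10 = 160
280 ≥ 160 ⇒ cruise phase
t_a = 40/10 = 4; v_peak = 40
d_cruise = 280 − 160 = 120; t_c = 120/40 = 3
T = 2·4 + 3 = 11

t_a=4 t_c=3 v_peak=40 T=11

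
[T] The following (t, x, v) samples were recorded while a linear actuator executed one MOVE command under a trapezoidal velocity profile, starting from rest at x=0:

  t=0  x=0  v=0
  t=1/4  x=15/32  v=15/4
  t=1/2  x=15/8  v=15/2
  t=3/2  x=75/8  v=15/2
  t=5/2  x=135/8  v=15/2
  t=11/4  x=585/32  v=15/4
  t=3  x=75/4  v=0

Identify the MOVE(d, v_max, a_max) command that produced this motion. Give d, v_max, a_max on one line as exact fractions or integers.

d=75/4 v_max=15/2 a_max=15

final state: t=3, x=75/4, v=0 → d = 75/4
a_max = (15/4−0)/(1/4−0) = 15
max v = 15/2 over t∈[1/2,5/2] → v_max = 15/2
check: 15/2·(1/2+2) = 75/4 ✓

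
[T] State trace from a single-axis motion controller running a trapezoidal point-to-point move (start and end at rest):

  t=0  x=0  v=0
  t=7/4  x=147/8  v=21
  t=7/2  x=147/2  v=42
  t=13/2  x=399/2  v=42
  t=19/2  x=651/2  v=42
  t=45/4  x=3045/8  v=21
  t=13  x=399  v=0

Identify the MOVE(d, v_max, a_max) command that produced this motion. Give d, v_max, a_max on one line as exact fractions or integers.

final state: t=13, x=399, v=0 → d = 399
a_max = (21−0)/(7/4−0) = 12
max v = 42 over t∈[7/2,19/2] → v_max = 42
check: 42·(7/2+6) = 399 ✓

d=399 v_max=42 a_max=12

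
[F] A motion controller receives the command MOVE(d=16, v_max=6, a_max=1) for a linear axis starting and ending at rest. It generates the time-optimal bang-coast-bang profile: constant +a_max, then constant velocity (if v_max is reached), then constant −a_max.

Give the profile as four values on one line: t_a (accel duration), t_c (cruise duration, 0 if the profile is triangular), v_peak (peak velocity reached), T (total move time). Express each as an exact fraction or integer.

t_a=4 t_c=0 v_peak=4 T=8

v_max²/a_max = 6²/1 = 36
16 < 36 → triangular
v_peak = √(16·1) = √16 = 4
t_a = 4/1 = 4; t_c = 0
T = 2·4 = 8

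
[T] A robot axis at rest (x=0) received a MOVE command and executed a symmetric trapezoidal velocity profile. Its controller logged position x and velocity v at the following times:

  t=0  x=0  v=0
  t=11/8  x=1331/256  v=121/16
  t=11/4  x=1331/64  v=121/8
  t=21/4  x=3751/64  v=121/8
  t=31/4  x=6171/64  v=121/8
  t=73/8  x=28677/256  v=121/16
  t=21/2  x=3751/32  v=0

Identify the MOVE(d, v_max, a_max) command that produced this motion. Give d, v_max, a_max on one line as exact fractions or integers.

d=3751/32 v_max=121/8 a_max=11/2

final state: t=21/2, x=3751/32, v=0 → d = 3751/32
a_max = (121/16−0)/(11/8−0) = 11/2
max v = 121/8 over t∈[11/4,31/4] → v_max = 121/8
check: 121/8·(11/4+5) = 3751/32 ✓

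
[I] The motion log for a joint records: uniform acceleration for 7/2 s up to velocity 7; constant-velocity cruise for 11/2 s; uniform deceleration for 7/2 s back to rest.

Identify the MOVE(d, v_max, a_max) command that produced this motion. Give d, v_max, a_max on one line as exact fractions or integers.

d=63 v_max=7 a_max=2

a_max = 7/(7/2) = 2
d_a = ½·7·7/2 = 49/4; d_c = 7·11/2 = 77/2
d = 2·49/4 + 77/2 = 63
t_c = 11/2 > 0 → v_max = v_peak = 7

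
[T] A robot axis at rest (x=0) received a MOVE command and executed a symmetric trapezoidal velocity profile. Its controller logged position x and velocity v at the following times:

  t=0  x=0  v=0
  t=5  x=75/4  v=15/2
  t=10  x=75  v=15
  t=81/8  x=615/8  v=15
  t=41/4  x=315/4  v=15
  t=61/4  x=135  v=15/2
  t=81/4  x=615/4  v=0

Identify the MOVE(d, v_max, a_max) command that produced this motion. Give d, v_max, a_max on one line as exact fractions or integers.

d=615/4 v_max=15 a_max=3/2

final state: t=81/4, x=615/4, v=0 → d = 615/4
a_max = (15/2−0)/(5−0) = 3/2
max v = 15 over t∈[10,41/4] → v_max = 15
check: 15·(10+1/4) = 615/4 ✓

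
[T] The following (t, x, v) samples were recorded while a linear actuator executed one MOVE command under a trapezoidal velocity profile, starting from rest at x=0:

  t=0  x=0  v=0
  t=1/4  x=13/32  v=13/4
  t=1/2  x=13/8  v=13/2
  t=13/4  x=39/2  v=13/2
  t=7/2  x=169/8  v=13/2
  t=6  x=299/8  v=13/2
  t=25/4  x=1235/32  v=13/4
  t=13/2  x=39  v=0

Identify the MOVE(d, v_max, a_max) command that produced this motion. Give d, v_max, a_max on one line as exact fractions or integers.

final state: t=13/2, x=39, v=0 → d = 39
a_max = (13/4−0)/(1/4−0) = 13
max v = 13/2 over t∈[1/2,6] → v_max = 13/2
check: 13/2·(1/2+11/2) = 39 ✓

d=39 v_max=13/2 a_max=13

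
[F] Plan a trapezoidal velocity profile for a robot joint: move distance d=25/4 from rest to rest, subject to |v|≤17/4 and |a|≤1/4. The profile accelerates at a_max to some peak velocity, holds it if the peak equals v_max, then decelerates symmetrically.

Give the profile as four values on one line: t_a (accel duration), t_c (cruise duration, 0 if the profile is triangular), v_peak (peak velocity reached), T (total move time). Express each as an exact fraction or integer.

t_a=5 t_c=0 v_peak=5/4 T=10

vₘ²/aₘ = (17/4)²/(1/4) = 289/4
25/4 < 289/4 so t_c = 0
v_peak = √(25/4·1/4) = √(25/16) = 5/4
t_a = (5/4)/(1/4) = 5; t_c = 0
T = 2·5 = 10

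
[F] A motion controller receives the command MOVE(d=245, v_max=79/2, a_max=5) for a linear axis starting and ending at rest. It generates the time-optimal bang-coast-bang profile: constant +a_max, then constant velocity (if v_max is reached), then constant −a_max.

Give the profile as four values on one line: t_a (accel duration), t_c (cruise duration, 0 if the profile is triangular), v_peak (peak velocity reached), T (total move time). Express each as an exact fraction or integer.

t_a=7 t_c=0 v_peak=35 T=14

vₘ²/aₘ = (79/2)²/5 = 6241/20
245 < 6241/20 → triangular
v_peak = √(245·5) = √1225 = 35
t_a = 35/5 = 7; t_c = 0
T = 2·7 = 14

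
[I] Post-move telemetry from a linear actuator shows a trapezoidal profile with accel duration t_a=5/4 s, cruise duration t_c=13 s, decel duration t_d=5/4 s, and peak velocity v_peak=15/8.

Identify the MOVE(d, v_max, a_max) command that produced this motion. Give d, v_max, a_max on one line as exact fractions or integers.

a_max = (15/8)/(5/4) = 3/2
d_a = ½·15/8·5/4 = 75/64; d_c = 15/8·13 = 195/8
d = 2·75/64 + 195/8 = 855/32
t_c = 13 > 0 so v_max = 15/8

d=855/32 v_max=15/8 a_max=3/2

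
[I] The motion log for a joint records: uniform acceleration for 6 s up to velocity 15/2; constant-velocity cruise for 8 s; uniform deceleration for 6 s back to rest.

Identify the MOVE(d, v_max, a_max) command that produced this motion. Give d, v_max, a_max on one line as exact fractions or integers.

a_max = (15/2)/6 = 5/4
d_a = ½·15/2·6 = 45/2; d_c = 15/2·8 = 60
d = 2·45/2 + 60 = 105
t_c = 8 > 0 so v_max = 15/2

d=105 v_max=15/2 a_max=5/4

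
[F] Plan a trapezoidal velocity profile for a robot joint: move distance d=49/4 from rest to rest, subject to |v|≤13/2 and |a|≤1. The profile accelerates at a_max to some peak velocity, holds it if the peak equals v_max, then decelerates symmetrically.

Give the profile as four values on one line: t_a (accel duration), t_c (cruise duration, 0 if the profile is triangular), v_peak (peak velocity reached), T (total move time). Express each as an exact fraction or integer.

t_a=7/2 t_c=0 v_peak=7/2 T=7

v_max²/a_max = (13/2)²/1 = 169/4
49/4 < 169/4 → triangular
v_peak = √(49/4·1) = √(49/4) = 7/2
t_a = (7/2)/1 = 7/2; t_c = 0
T = 2·7/2 = 7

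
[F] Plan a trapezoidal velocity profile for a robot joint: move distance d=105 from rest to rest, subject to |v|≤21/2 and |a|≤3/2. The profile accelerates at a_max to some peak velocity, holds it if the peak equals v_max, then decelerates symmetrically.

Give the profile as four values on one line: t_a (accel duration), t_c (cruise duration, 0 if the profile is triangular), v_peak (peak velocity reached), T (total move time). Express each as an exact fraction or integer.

t_a=7 t_c=3 v_peak=21/2 T=17

v_max²/a_max = (21/2)²/(3/2) = 147/2
105 ≥ 147/2 ⇒ cruise phase
t_a = (21/2)/(3/2) = 7; v_peak = 21/2
d_cruise = 105 − 147/2 = 63/2; t_c = (63/2)/(21/2) = 3
T = 2·7 + 3 = 17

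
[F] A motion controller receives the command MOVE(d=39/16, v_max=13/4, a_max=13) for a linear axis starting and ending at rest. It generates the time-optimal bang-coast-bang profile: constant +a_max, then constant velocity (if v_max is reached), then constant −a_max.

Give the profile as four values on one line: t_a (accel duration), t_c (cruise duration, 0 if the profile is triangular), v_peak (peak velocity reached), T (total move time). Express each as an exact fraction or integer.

(v_max)²/a_max = (13/4)²/13 = 13/16
39/16 ≥ 13/16 so v_max reached
t_a = (13/4)/13 = 1/4; v_peak = 13/4
d_cruise = 39/16 − 13/16 = 13/8; t_c = (13/8)/(13/4) = 1/2
T = 2·1/4 + 1/2 = 1

t_a=1/4 t_c=1/2 v_peak=13/4 T=1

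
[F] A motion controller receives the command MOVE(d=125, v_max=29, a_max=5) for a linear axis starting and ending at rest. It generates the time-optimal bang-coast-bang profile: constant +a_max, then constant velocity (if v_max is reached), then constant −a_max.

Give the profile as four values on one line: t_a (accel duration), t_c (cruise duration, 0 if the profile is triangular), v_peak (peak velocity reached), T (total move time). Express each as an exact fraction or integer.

vₘ²/aₘ = 29²/5 = 841/5
125 < 841/5 so t_c = 0
v_peak = √(125·5) = √625 = 25
t_a = 25/5 = 5; t_c = 0
T = 2·5 = 10

t_a=5 t_c=0 v_peak=25 T=10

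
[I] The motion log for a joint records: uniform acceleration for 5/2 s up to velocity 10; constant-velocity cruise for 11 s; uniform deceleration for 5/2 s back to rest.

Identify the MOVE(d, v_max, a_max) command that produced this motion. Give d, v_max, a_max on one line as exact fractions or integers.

a_max = 10/(5/2) = 4
d_a = ½·10·5/2 = 25/2; d_c = 10·11 = 110
d = 2·25/2 + 110 = 135
t_c = 11 > 0 so v_max = 10

d=135 v_max=10 a_max=4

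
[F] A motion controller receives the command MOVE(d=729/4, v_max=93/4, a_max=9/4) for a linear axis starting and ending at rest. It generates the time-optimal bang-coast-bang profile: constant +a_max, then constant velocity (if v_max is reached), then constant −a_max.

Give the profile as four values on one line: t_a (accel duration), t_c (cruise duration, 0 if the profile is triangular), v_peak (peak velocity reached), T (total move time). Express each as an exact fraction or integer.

vₘ²/aₘ = (93/4)²/(9/4) = 961/4
729/4 < 961/4 → triangular
v_peak = √(729/4·9/4) = √(6561/16) = 81/4
t_a = (81/4)/(9/4) = 9; t_c = 0
T = 2·9 = 18

t_a=9 t_c=0 v_peak=81/4 T=18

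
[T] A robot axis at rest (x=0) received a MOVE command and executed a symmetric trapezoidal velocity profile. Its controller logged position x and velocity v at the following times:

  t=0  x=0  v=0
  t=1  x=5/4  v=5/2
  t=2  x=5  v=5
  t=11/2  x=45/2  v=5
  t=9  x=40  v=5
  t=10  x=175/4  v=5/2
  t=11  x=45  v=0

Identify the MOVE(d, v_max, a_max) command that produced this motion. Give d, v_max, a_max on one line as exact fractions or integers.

d=45 v_max=5 a_max=5/2

final state: t=11, x=45, v=0 → d = 45
a_max = (5/2−0)/(1−0) = 5/2
max v = 5 over t∈[2,9] → v_max = 5
check: 5·(2+7) = 45 ✓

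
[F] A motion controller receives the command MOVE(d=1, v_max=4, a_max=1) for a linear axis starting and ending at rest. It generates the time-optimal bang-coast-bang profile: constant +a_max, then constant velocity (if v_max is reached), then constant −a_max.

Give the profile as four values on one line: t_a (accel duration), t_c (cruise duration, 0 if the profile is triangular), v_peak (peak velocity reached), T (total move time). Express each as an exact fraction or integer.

v_max²/a_max = 4²/1 = 16
1 < 16 ⇒ no cruise
v_peak = √(1·1) = √1 = 1
t_a = 1/1 = 1; t_c = 0
T = 2·1 = 2

t_a=1 t_c=0 v_peak=1 T=2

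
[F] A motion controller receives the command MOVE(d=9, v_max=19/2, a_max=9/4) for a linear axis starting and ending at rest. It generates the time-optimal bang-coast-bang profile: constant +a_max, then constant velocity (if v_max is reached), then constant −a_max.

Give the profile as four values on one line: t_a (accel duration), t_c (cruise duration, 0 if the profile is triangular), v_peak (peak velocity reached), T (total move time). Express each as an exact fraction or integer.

vₘ²/aₘ = (19/2)²/(9/4) = 361/9
9 < 361/9 ⇒ no cruise
v_peak = √(9·9/4) = √(81/4) = 9/2
t_a = (9/2)/(9/4) = 2; t_c = 0
T = 2·2 = 4

t_a=2 t_c=0 v_peak=9/2 T=4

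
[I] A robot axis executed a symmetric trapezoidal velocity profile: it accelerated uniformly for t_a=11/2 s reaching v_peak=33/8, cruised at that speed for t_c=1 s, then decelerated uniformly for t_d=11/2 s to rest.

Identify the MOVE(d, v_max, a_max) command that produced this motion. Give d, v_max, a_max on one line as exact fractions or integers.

a_max = (33/8)/(11/2) = 3/4
d_a = ½·33/8·11/2 = 363/32; d_c = 33/8·1 = 33/8
d = 2·363/32 + 33/8 = 429/16
t_c = 1 > 0 → v_max = v_peak = 33/8

d=429/16 v_max=33/8 a_max=3/4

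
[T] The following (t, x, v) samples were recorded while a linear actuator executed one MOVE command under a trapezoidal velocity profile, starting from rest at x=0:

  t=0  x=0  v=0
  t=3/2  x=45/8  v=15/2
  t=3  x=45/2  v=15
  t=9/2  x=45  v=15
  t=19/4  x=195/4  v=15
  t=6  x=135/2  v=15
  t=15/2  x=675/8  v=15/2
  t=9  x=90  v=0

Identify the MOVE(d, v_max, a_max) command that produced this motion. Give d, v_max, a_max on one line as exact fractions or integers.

d=90 v_max=15 a_max=5

final state: t=9, x=90, v=0 → d = 90
a_max = (15/2−0)/(3/2−0) = 5
max v = 15 over t∈[3,6] → v_max = 15
check: 15·(3+3) = 90 ✓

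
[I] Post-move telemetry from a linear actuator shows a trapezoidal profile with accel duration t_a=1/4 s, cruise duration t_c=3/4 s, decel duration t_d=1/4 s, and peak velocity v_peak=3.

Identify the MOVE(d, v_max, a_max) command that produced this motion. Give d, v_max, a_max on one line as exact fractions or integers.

a_max = 3/(1/4) = 12
d_a = ½·3·1/4 = 3/8; d_c = 3·3/4 = 9/4
d = 2·3/8 + 9/4 = 3
t_c = 3/4 > 0 so v_max = 3

d=3 v_max=3 a_max=12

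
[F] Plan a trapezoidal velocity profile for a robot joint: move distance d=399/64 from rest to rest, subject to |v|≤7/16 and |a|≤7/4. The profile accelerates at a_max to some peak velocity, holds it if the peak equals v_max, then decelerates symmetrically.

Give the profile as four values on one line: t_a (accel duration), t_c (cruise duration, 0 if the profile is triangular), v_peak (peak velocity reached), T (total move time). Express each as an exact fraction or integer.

t_a=1/4 t_c=14 v_peak=7/16 T=29/2

v_max²/a_max = (7/16)²/(7/4) = 7/64
399/64 ≥ 7/64 ⇒ cruise phase
t_a = (7/16)/(7/4) = 1/4; v_peak = 7/16
d_cruise = 399/64 − 7/64 = 49/8; t_c = (49/8)/(7/16) = 14
T = 2·1/4 + 14 = 29/2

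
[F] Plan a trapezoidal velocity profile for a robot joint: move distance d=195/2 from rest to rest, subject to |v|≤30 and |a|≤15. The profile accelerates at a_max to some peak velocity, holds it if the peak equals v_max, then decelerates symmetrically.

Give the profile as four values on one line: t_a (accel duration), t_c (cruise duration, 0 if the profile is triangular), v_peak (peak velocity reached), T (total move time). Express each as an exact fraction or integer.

v_max²/a_max = 30²/15 = 60
195/2 ≥ 60 → trapezoidal
t_a = 30/15 = 2; v_peak = 30
d_cruise = 195/2 − 60 = 75/2; t_c = (75/2)/30 = 5/4
T = 2·2 + 5/4 = 21/4

t_a=2 t_c=5/4 v_peak=30 T=21/4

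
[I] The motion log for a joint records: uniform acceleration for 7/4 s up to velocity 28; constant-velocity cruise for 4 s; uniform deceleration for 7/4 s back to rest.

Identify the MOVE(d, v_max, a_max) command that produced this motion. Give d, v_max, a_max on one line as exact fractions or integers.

a_max = 28/(7/4) = 16
d_a = ½·28·7/4 = 49/2; d_c = 28·4 = 112
d = 2·49/2 + 112 = 161
t_c = 4 > 0 → v_max = v_peak = 28

d=161 v_max=28 a_max=16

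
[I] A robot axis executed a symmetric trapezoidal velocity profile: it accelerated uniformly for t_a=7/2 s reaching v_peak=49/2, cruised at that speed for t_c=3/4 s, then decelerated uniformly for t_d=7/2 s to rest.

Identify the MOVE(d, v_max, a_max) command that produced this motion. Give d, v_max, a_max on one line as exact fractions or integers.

a_max = (49/2)/(7/2) = 7
d_a = ½·49/2·7/2 = 343/8; d_c = 49/2·3/4 = 147/8
d = 2·343/8 + 147/8 = 833/8
t_c = 3/4 > 0 so v_max = 49/2

d=833/8 v_max=49/2 a_max=7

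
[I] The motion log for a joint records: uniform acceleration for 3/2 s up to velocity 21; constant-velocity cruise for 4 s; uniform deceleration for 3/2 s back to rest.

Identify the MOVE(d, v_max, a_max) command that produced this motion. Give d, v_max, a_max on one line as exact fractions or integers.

a_max = 21/(3/2) = 14
d_a = ½·21·3/2 = 63/4; d_c = 21·4 = 84
d = 2·63/4 + 84 = 231/2
t_c = 4 > 0 ⇒ limit active, v_max = 21

d=231/2 v_max=21 a_max=14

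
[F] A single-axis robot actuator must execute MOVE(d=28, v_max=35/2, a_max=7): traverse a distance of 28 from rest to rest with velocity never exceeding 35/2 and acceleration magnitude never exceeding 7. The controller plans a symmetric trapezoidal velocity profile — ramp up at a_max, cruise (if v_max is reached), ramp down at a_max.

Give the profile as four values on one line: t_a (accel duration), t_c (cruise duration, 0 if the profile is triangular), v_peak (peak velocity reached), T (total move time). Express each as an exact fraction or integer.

v_max²/a_max = (35/2)²/7 = 175/4
28 < 175/4 → triangular
v_peak = √(28·7) = √196 = 14
t_a = 14/7 = 2; t_c = 0
T = 2·2 = 4

t_a=2 t_c=0 v_peak=14 T=4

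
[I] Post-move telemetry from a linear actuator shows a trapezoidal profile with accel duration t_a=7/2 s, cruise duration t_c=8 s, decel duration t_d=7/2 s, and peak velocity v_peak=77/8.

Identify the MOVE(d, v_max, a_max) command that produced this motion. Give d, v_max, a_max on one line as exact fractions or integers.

a_max = (77/8)/(7/2) = 11/4
d_a = ½·77/8·7/2 = 539/32; d_c = 77/8·8 = 77
d = 2·539/32 + 77 = 1771/16
t_c = 8 > 0 → v_max = v_peak = 77/8

d=1771/16 v_max=77/8 a_max=11/4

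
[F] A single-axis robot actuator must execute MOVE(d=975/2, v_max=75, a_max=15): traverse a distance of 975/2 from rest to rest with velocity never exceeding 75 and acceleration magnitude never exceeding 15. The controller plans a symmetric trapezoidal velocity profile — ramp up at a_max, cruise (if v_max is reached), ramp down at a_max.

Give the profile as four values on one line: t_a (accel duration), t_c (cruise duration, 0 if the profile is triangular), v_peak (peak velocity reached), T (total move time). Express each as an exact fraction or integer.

(v_max)²/a_max = 75²/15 = 375
975/2 ≥ 375 so v_max reached
t_a = 75/15 = 5; v_peak = 75
d_cruise = 975/2 − 375 = 225/2; t_c = (225/2)/75 = 3/2
T = 2·5 + 3/2 = 23/2

t_a=5 t_c=3/2 v_peak=75 T=23/2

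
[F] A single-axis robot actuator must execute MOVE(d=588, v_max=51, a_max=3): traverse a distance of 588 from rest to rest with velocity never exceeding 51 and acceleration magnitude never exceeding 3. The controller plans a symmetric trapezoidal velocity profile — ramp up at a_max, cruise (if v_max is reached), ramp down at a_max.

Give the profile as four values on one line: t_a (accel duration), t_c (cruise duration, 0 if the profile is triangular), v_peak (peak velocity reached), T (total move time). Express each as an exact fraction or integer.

t_a=14 t_c=0 v_peak=42 T=28

v_max²/a_max = 51²/3 = 867
588 < 867 ⇒ no cruise
v_peak = √(588·3) = √1764 = 42
t_a = 42/3 = 14; t_c = 0
T = 2·14 = 28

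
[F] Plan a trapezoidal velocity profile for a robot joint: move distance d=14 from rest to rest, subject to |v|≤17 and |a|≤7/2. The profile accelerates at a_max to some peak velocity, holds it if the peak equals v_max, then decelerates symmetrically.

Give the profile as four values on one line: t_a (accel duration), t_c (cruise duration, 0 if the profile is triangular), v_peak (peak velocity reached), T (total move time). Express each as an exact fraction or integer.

(v_max)²/a_max = 17²/(7/2) = 578/7
14 < 578/7 → triangular
v_peak = √(14·7/2) = √49 = 7
t_a = 7/(7/2) = 2; t_c = 0
T = 2·2 = 4

t_a=2 t_c=0 v_peak=7 T=4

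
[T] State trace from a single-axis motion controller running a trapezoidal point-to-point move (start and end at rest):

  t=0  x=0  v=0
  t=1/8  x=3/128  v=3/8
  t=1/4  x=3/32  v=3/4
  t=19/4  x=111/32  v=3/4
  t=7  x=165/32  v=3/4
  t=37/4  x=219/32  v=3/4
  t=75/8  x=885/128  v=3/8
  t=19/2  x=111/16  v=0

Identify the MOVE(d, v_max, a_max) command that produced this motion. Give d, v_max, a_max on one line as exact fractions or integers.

final state: t=19/2, x=111/16, v=0 → d = 111/16
a_max = (3/8−0)/(1/8−0) = 3
max v = 3/4 over t∈[1/4,37/4] → v_max = 3/4
check: 3/4·(1/4+9) = 111/16 ✓

d=111/16 v_max=3/4 a_max=3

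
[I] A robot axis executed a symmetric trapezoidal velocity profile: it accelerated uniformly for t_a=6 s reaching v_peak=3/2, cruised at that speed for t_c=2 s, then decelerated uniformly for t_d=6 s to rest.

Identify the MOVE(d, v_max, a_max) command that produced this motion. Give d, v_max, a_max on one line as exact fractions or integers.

a_max = (3/2)/6 = 1/4
d_a = ½·3/2·6 = 9/2; d_c = 3/2·2 = 3
d = 2·9/2 + 3 = 12
t_c = 2 > 0 → v_max = v_peak = 3/2

d=12 v_max=3/2 a_max=1/4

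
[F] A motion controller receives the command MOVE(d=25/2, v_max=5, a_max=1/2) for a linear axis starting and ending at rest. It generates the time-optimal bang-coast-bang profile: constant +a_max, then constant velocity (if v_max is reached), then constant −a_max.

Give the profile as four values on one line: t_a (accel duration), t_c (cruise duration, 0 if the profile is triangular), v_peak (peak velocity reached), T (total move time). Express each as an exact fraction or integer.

(v_max)²/a_max = 5²/(1/2) = 50
25/2 < 50 → triangular
v_peak = √(25/2·1/2) = √(25/4) = 5/2
t_a = (5/2)/(1/2) = 5; t_c = 0
T = 2·5 = 10

t_a=5 t_c=0 v_peak=5/2 T=10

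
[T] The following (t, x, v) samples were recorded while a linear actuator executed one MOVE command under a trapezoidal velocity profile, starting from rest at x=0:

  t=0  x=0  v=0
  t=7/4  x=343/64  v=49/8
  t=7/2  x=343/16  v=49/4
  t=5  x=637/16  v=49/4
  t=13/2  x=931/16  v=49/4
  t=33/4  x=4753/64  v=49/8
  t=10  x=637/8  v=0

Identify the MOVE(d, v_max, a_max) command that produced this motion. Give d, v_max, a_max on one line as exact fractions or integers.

d=637/8 v_max=49/4 a_max=7/2

final state: t=10, x=637/8, v=0 → d = 637/8
a_max = (49/8−0)/(7/4−0) = 7/2
max v = 49/4 over t∈[7/2,13/2] → v_max = 49/4
check: 49/4·(7/2+3) = 637/8 ✓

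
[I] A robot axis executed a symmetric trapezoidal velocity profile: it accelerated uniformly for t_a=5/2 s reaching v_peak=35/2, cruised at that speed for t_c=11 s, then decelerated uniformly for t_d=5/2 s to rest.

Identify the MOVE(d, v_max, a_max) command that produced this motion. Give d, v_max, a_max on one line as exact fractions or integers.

d=945/4 v_max=35/2 a_max=7

a_max = (35/2)/(5/2) = 7
d_a = ½·35/2·5/2 = 175/8; d_c = 35/2·11 = 385/2
d = 2·175/8 + 385/2 = 945/4
t_c = 11 > 0 so v_max = 35/2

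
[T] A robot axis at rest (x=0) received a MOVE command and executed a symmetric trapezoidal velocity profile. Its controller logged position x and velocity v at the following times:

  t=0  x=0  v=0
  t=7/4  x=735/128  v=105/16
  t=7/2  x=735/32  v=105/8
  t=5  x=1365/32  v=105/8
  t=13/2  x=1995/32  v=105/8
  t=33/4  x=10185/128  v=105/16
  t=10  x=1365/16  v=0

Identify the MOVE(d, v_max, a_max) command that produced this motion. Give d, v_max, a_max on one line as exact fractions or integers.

d=1365/16 v_max=105/8 a_max=15/4

final state: t=10, x=1365/16, v=0 → d = 1365/16
a_max = (105/16−0)/(7/4−0) = 15/4
max v = 105/8 over t∈[7/2,13/2] → v_max = 105/8
check: 105/8·(7/2+3) = 1365/16 ✓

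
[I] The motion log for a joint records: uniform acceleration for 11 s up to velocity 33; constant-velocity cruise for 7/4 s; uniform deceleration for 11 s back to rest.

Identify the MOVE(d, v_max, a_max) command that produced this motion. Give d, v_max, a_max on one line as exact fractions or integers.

a_max = 33/11 = 3
d_a = ½·33·11 = 363/2; d_c = 33·7/4 = 231/4
d = 2·363/2 + 231/4 = 1683/4
t_c = 7/4 > 0 so v_max = 33

d=1683/4 v_max=33 a_max=3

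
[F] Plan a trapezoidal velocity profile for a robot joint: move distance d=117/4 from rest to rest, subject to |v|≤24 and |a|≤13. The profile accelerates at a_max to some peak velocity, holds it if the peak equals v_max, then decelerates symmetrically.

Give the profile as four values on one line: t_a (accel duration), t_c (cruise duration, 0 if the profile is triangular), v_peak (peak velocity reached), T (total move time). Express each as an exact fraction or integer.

t_a=3/2 t_c=0 v_peak=39/2 T=3

v_max²/a_max = 24²/13 = 576/13
117/4 < 576/13 → triangular
v_peak = √(117/4·13) = √(1521/4) = 39/2
t_a = (39/2)/13 = 3/2; t_c = 0
T = 2·3/2 = 3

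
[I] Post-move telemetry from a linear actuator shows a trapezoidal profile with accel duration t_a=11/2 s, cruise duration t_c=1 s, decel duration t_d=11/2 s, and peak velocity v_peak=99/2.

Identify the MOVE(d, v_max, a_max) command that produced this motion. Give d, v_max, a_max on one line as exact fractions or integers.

d=1287/4 v_max=99/2 a_max=9

a_max = (99/2)/(11/2) = 9
d_a = ½·99/2·11/2 = 1089/8; d_c = 99/2·1 = 99/2
d = 2·1089/8 + 99/2 = 1287/4
t_c = 1 > 0 so v_max = 99/2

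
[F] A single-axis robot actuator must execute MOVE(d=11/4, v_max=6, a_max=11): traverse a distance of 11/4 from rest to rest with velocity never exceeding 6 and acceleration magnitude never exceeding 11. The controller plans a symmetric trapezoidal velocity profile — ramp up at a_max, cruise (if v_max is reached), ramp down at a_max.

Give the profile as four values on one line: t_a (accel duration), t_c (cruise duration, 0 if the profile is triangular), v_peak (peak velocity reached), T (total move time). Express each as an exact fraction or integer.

vₘ²/aₘ = 6²/11 = 36/11
11/4 < 36/11 so t_c = 0
v_peak = √(11/4·11) = √(121/4) = 11/2
t_a = (11/2)/11 = 1/2; t_c = 0
T = 2·1/2 = 1

t_a=1/2 t_c=0 v_peak=11/2 T=1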